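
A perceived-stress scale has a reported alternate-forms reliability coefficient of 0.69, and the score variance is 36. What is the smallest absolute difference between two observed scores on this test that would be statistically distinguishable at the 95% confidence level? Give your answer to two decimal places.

9.26

SD = √36 ≈ 6.000
SEM = 6.000 * √(1 − 0.690) = 6.000 * √0.310 ≈ 6.000 * 0.557 ≈ 3.341
Standard error of the difference = 3.341·√2 ≈ 4.724
Smallest detectable difference = 1.96*4.724 ≈ 9.260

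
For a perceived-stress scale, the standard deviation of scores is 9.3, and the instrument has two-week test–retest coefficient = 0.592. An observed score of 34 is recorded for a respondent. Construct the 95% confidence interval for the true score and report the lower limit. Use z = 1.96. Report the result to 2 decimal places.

22.36

SEM = 9.300 × √(1 − 0.592) = 9.300 × √0.408 ≈ 9.300 × 0.639 ≈ 5.940
Margin = 1.96 × 5.940 ≈ 11.643
Lower bound: 34 − 11.643 = 22.357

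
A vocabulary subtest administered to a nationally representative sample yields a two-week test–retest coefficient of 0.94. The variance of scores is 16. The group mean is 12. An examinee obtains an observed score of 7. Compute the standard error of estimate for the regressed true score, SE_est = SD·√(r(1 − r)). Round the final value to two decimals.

0.95

SD = √16 ≈ 4.00000
SE_est = SD × √(r(1 − r)) = 4.00000 × √0.05640 ≈ 4.00000 × 0.23749 ≈ 0.94995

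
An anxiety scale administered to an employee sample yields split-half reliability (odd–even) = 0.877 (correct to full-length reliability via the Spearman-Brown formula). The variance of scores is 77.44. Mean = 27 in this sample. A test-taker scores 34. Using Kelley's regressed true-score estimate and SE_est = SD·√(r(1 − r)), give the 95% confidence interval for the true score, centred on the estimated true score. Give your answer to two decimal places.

[29.27, 37.81]

SD = √77.44 ≈ 8.800
r_full = 2·0.877 / (1 + 0.877) ≈ 0.934
T̂ = 0.934(34) + 0.066(27) ≈ 33.541
SE_est = SD * √(r(1 − r)) = 8.800 * √0.061 ≈ 8.800 * 0.247 ≈ 2.178
95% CI: 33.541 ± 4.268 ≈ (29.273, 37.809)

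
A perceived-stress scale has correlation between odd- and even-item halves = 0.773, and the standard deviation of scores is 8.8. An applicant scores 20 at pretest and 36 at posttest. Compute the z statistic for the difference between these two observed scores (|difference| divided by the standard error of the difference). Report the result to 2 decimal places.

Full-length reliability (Spearman-Brown) = 2(0.773)/(1+0.773) ≈ 0.872
SEM = 8.800×√(1 − 0.872) ≈ 3.149
Standard error of the difference = 3.149·√2 ≈ 4.453
z = |20 − 36| / 4.453 = 16 / 4.453 ≈ 3.593

3.59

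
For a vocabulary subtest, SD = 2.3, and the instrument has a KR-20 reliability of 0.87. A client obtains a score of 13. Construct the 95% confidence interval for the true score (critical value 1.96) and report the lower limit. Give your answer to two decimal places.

11.37

The standard error of measurement is 2.30000·√(1 − 0.87000) ≈ 2.30000·0.36056 ≈ 0.82928.
Half-width = 1.96·0.82928 ≈ 1.62538
Lower limit = 13 − 1.62538 ≈ 11.37462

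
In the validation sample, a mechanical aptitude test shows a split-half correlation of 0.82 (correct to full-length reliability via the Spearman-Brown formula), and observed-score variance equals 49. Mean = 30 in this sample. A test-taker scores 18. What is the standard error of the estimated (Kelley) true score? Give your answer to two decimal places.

2.09

σ = 49^(1/2) = 7.000
Full-length reliability (Spearman-Brown) = 2(0.82)/(1+0.82) ≃ 0.901
SE_est = 7.000·√(0.901·0.099) ≃ 2.090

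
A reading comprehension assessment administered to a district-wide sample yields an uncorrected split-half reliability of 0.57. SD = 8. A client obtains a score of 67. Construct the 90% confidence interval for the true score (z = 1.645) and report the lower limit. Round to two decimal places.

60.11

Spearman-Brown: r = 2(0.57) / (1 + 0.57) = 1.1400 / 1.5700 ≃ 0.7261
SEM = 8.0000×√(1 − 0.7261) ≃ 4.1867
Margin = 1.645 × 4.1867 ≃ 6.8872
Lower bound: 67 − 6.8872 = 60.1128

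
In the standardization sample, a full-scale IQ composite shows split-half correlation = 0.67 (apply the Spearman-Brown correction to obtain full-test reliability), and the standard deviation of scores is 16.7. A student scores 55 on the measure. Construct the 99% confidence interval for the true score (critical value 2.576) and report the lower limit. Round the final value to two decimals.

Spearman-Brown: r = 2(0.67) / (1 + 0.67) = 1.3400 / 1.6700 ≈ 0.8024
SEM = 16.7000 × √(1 − 0.8024) = 16.7000 × √0.1976 ≈ 16.7000 × 0.4445 ≈ 7.4236
Margin = 2.576 × 7.4236 ≈ 19.1232
Lower limit = 55 − 19.1232 ≈ 35.8768

35.88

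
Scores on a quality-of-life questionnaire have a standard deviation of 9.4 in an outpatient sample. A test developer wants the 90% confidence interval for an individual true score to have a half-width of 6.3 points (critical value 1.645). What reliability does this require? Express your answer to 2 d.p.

0.83

Required SEM = 6.3 / 1.645 ≃ 3.8298
r = 1 − (SEM / SD)² = 1 − (3.8298 / 9.4)² ≃ 1 − 0.1660 ≃ 0.8340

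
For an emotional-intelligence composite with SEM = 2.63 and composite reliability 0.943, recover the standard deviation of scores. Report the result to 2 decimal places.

SD = SEM / √(1 − r) = 2.63 / √0.0570 ≃ 2.63 / 0.2387 ≃ 11.0159

11.02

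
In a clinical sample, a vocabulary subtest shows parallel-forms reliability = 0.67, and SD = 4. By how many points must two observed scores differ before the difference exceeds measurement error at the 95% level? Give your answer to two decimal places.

SEM = 4.0000×√(1 − 0.6700) ≈ 2.2978
SE_diff = √2 × SEM ≈ 3.2496
Minimum reliable difference = 1.96 × SE_diff ≈ 1.96 × 3.2496 ≈ 6.3692

6.37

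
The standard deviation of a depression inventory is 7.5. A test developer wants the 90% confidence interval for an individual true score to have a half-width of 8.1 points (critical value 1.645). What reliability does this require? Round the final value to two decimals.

0.57

Required SEM = 8.1 / 1.645 ≈ 4.924
r = 1 − (4.924/7.5)² ≈ 1 − 0.431 ≈ 0.569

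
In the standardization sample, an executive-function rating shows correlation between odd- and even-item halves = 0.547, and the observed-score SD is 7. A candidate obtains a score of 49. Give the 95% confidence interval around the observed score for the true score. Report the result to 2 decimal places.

r_full = 2·0.547 / (1 + 0.547) ≃ 0.707
SEM = 7.000×√(1 − 0.707) ≃ 3.788
Margin = 1.96 × 3.788 ≃ 7.424
95% CI: 49 ± 7.424 = [41.576, 56.424]

[41.58, 56.42]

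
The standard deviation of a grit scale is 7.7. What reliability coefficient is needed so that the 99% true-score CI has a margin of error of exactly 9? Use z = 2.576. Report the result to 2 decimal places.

0.79

SEM needed = half-width / z = 9/2.576 ≈ 3.4938
r = 1 − (3.4938/7.7)² ≈ 1 − 0.2059 ≈ 0.7941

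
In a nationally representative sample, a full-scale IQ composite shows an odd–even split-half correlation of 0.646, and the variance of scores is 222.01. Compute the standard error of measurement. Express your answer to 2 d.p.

6.91

SD = √222.01 ≈ 14.9000
r_full = 2·0.646 / (1 + 0.646) ≈ 0.7849
The standard error of measurement is 14.9000×√(1 − 0.7849) ≈ 14.9000×0.4638 ≈ 6.9099.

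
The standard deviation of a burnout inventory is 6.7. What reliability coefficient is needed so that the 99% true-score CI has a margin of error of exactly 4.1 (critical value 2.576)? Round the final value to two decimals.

SEM needed = half-width / z = 4.1/2.576 ≈ 1.592
r = 1 − (SEM / SD)² = 1 − (1.592 / 6.7)² ≈ 1 − 0.056 ≈ 0.944

0.94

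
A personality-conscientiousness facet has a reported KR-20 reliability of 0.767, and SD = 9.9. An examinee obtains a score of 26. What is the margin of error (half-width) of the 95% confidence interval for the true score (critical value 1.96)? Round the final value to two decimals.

SEM = 9.900 · √(1 − 0.767) = 9.900 · √0.233 ≈ 9.900 · 0.483 ≈ 4.779
Half-width = 1.96·4.779 ≈ 9.366

9.37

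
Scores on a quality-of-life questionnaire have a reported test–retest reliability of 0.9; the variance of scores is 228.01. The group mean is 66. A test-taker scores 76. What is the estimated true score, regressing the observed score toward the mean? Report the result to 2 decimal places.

T̂ = 0.90000(76) + 0.10000(66) ≈ 75.00000

75.00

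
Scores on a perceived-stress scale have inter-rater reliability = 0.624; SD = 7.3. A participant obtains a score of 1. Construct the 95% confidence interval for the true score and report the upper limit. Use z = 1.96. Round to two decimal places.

9.77

The standard error of measurement is 7.3000*√(1 − 0.6240) ≈ 7.3000*0.6132 ≈ 4.4763.
Half-width = 1.96*4.4763 ≈ 8.7735
Upper limit = 1 + 8.7735 ≈ 9.7735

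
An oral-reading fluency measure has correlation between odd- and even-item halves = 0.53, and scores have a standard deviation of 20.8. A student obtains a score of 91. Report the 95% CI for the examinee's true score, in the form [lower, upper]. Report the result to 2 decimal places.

[68.40, 113.60]

r_full = 2·0.53 / (1 + 0.53) ≈ 0.69281
SEM = 20.80000 × √(1 − 0.69281) = 20.80000 × √0.30719 ≈ 20.80000 × 0.55425 ≈ 11.52833
1.96 × SEM ≈ 22.59553
Interval: (68.40447, 113.59553)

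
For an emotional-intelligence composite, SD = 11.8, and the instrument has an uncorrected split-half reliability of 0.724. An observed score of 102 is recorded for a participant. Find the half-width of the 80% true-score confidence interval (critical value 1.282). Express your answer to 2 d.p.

6.05

r_full = 2·0.724 / (1 + 0.724) ≈ 0.8399
The standard error of measurement is 11.8000*√(1 − 0.8399) ≈ 11.8000*0.4001 ≈ 4.7214.
1.282 * SEM ≈ 6.0528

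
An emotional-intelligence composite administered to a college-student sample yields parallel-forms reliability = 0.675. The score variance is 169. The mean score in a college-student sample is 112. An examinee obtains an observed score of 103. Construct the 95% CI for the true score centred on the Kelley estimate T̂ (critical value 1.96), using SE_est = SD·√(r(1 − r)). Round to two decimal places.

SD = √169 = 13.0000
T̂ = r·X + (1 − r)·M = 0.6750×103 + 0.3250×112 = 69.5250 + 36.4000 ≈ 105.9250
SE_est = 13.0000×√(0.6750×0.3250) ≈ 6.0889
CI = 105.9250 ± 1.96 × 6.0889 → [93.9908, 117.8592]

[93.99, 117.86]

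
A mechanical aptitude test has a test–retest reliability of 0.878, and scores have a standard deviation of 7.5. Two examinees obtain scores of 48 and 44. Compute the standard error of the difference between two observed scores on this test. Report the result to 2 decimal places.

SEM = 7.5000*√(1 − 0.8780) ≃ 2.6196
Standard error of the difference = 2.6196·√2 ≃ 3.7047

3.70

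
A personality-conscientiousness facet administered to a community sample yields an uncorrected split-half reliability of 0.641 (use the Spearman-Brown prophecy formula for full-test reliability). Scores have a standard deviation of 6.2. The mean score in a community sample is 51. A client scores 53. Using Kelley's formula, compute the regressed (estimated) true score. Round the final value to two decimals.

52.56

Full-length reliability (Spearman-Brown) = 2(0.641)/(1+0.641) ≃ 0.781
T̂ = r·X + (1 − r)·M = 0.781·53 + 0.219·51 ≃ 41.405 + 11.157 ≃ 52.562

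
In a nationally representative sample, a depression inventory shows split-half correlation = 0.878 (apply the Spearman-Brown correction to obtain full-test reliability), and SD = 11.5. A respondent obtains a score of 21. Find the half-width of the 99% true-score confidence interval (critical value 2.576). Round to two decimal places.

Full-length reliability (Spearman-Brown) = 2(0.878)/(1+0.878) ≈ 0.9350
SEM = 11.5000 × √(1 − 0.9350) = 11.5000 × √0.0650 ≈ 11.5000 × 0.2549 ≈ 2.9311
2.576 × SEM ≈ 7.5505

7.55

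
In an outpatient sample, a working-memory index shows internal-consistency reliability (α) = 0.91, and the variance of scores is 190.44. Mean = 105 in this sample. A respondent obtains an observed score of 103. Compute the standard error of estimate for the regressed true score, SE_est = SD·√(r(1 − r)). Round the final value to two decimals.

SD = √190.44 ≃ 13.800
SE_est = SD × √(r(1 − r)) = 13.800 × √0.082 ≃ 13.800 × 0.286 ≃ 3.949

3.95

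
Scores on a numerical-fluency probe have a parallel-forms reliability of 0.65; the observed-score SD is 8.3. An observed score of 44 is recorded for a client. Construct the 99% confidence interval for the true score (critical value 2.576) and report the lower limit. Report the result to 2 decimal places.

31.35

SEM = 8.3000 × √(1 − 0.6500) = 8.3000 × √0.3500 ≈ 8.3000 × 0.5916 ≈ 4.9103
2.576 × SEM ≈ 12.6491
Lower bound: 44 − 12.6491 = 31.3509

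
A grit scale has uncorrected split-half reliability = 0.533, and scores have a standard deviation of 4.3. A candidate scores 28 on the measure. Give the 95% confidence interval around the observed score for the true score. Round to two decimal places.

r_full = 2·0.533 / (1 + 0.533) ≃ 0.695
SEM = 4.300 · √(1 − 0.695) = 4.300 · √0.305 ≃ 4.300 · 0.552 ≃ 2.373
Half-width = 1.96·2.373 ≃ 4.652
95% CI: 28 ± 4.652 = [23.348, 32.652]

[23.35, 32.65]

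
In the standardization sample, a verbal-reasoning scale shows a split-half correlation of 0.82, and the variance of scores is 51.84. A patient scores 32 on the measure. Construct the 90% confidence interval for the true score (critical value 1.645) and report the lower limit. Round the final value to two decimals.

28.28

SD = √51.84 = 7.2000
Full-length reliability (Spearman-Brown) = 2(0.82)/(1+0.82) ≈ 0.9011
SEM = 7.2000 × √(1 − 0.9011) = 7.2000 × √0.0989 ≈ 7.2000 × 0.3145 ≈ 2.2643
Half-width = 1.645×2.2643 ≈ 3.7248
Lower bound: 32 − 3.7248 = 28.2752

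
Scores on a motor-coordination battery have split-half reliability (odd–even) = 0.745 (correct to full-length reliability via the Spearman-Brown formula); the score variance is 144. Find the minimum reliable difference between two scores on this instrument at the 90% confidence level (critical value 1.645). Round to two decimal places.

SD = √144 ≃ 12.0000
Full-length reliability (Spearman-Brown) = 2(0.745)/(1+0.745) ≃ 0.8539
SEM = 12.0000 * √(1 − 0.8539) = 12.0000 * √0.1461 ≃ 12.0000 * 0.3823 ≃ 4.5873
Standard error of the difference = 4.5873·√2 ≃ 6.4874
Smallest detectable difference = 1.645*6.4874 ≃ 10.6717

10.67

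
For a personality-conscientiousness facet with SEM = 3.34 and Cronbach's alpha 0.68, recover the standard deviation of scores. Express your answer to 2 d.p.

5.90

SD = SEM / √(1 − r) = 3.34 / √0.320 ≈ 3.34 / 0.566 ≈ 5.904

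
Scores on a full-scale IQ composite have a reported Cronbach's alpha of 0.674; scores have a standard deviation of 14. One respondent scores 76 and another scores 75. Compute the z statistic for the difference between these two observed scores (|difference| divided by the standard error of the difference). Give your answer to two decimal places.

0.09

SEM = 14.000·√(1 − 0.674) ≈ 7.993
SE_diff = SEM · √2 ≈ 7.993 · 1.414 ≈ 11.305
z = |76 − 75| / 11.305 = 1 / 11.305 ≈ 0.088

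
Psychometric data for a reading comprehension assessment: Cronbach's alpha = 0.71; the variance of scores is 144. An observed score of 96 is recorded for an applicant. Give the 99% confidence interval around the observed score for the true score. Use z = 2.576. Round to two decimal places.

[79.35, 112.65]

SD = √144 ≃ 12.00000
SEM = 12.00000*√(1 − 0.71000) ≃ 6.46220
Half-width = 2.576*6.46220 ≃ 16.64662
99% CI: 96 ± 16.64662 = [79.35338, 112.64662]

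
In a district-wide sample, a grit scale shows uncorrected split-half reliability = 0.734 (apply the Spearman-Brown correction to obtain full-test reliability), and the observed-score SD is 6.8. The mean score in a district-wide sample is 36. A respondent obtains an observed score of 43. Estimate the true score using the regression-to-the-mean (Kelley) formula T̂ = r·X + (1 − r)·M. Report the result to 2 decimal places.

41.93

Full-length reliability (Spearman-Brown) = 2(0.734)/(1+0.734) ≈ 0.847
T̂ = r·X + (1 − r)·M = 0.847×43 + 0.153×36 ≈ 36.404 + 5.522 ≈ 41.926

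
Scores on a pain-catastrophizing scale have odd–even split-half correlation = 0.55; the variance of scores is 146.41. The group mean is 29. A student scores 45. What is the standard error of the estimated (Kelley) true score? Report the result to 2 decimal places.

5.49

SD = √146.41 ≃ 12.10000
Spearman-Brown: r = 2(0.55) / (1 + 0.55) = 1.10000 / 1.55000 ≃ 0.70968
SE_est = SD * √(r(1 − r)) = 12.10000 * √0.20604 ≃ 12.10000 * 0.45391 ≃ 5.49233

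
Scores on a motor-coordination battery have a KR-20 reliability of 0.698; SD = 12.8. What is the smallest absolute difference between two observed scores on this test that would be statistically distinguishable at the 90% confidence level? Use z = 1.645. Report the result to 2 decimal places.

SEM = 12.800 · √(1 − 0.698) = 12.800 · √0.302 ≈ 12.800 · 0.550 ≈ 7.034
Standard error of the difference = 7.034·√2 ≈ 9.948
Minimum reliable difference = 1.645 · SE_diff ≈ 1.645 · 9.948 ≈ 16.364

16.36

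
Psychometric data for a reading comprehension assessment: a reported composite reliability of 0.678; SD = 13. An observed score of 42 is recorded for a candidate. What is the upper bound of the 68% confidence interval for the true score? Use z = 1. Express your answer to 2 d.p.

SEM = 13.0000 · √(1 − 0.6780) = 13.0000 · √0.3220 ≈ 13.0000 · 0.5675 ≈ 7.3769
1 · SEM ≈ 7.3769
Upper bound: 42 + 7.3769 = 49.3769

49.38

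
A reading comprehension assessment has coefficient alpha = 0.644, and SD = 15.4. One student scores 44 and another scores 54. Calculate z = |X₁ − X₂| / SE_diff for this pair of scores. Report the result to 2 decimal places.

The standard error of measurement is 15.400×√(1 − 0.644) ≈ 15.400×0.597 ≈ 9.189.
Standard error of the difference = 9.189·√2 ≈ 12.995
z = 10 / 12.995 ≈ 0.770

0.77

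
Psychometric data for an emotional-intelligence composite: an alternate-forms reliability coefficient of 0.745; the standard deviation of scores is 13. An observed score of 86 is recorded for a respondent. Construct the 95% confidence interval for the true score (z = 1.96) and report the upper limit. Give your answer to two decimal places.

SEM = 13.000·√(1 − 0.745) ≈ 6.565
1.96 · SEM ≈ 12.867
Upper limit = 86 + 12.867 ≈ 98.867

98.87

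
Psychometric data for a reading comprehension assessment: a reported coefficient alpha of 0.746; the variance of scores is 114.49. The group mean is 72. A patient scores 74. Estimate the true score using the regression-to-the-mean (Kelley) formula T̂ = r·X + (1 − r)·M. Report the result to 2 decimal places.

T̂ = r·X + (1 − r)·M = 0.746·74 + 0.254·72 = 55.204 + 18.288 ≃ 73.492

73.49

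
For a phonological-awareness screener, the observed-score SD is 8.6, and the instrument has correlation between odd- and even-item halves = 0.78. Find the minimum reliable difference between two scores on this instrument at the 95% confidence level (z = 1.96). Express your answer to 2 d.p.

8.38

Spearman-Brown: r = 2(0.78) / (1 + 0.78) = 1.56000 / 1.78000 ≈ 0.87640
SEM = 8.60000 * √(1 − 0.87640) = 8.60000 * √0.12360 ≈ 8.60000 * 0.35156 ≈ 3.02343
SE_diff = √2 * SEM ≈ 4.27577
Minimum reliable difference = 1.96 * SE_diff ≈ 1.96 * 4.27577 ≈ 8.38052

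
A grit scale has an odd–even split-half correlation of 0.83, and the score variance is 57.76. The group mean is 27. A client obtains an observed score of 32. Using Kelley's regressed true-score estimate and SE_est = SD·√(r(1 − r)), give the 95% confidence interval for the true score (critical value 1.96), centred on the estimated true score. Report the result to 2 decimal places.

[27.21, 35.86]

SD = √57.76 ≃ 7.6000
Full-length reliability (Spearman-Brown) = 2(0.83)/(1+0.83) ≃ 0.9071
T̂ = 0.9071(32) + 0.0929(27) ≃ 31.5355
SE_est = SD · √(r(1 − r)) = 7.6000 · √0.0843 ≃ 7.6000 · 0.2903 ≃ 2.2062
CI = 31.5355 ± 1.96 · 2.2062 → [27.2114, 35.8596]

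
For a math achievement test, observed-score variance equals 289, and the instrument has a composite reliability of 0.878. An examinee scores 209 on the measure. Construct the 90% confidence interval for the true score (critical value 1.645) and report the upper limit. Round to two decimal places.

218.77

SD = √289 ≈ 17.000
The standard error of measurement is 17.000×√(1 − 0.878) ≈ 17.000×0.349 ≈ 5.938.
1.645 × SEM ≈ 9.768
Upper bound: 209 + 9.768 = 218.768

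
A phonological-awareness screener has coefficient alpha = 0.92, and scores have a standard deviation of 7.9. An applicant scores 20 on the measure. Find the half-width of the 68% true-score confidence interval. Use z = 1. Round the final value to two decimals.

2.23

SEM = 7.900×√(1 − 0.920) ≃ 2.234
Half-width = 1×2.234 ≃ 2.234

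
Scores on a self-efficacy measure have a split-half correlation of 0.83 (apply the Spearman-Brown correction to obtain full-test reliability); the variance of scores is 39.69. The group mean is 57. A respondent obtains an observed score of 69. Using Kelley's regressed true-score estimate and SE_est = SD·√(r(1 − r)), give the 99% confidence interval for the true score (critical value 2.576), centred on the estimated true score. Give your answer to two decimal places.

[63.17, 72.60]

SD = √39.69 ≈ 6.30000
Spearman-Brown: r = 2(0.83) / (1 + 0.83) = 1.66000 / 1.83000 ≈ 0.90710
T̂ = 0.90710(69) + 0.09290(57) ≈ 67.88525
SE_est = SD * √(r(1 − r)) = 6.30000 * √0.08427 ≈ 6.30000 * 0.29029 ≈ 1.82881
CI = 67.88525 ± 2.576 * 1.82881 → [63.17424, 72.59625]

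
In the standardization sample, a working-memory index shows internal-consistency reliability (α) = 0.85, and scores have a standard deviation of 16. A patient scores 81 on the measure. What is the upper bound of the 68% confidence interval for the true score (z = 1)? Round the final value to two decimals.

87.20

SEM = 16.0000×√(1 − 0.8500) ≃ 6.1968
1 × SEM ≃ 6.1968
Upper bound: 81 + 6.1968 = 87.1968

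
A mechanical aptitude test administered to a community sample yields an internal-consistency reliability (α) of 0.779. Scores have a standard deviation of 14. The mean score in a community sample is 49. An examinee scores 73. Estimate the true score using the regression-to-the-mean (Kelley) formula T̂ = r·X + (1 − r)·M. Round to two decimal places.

Estimated true score = 0.7790*73 + (1 − 0.7790)*49 ≈ 67.6960

67.70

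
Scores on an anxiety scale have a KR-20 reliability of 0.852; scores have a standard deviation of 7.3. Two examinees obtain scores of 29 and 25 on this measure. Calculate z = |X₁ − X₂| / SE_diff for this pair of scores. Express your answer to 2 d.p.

SEM = 7.3000 · √(1 − 0.8520) = 7.3000 · √0.1480 ≈ 7.3000 · 0.3847 ≈ 2.8084
Standard error of the difference = 2.8084·√2 ≈ 3.9716
z = 4 / 3.9716 ≈ 1.0071

1.01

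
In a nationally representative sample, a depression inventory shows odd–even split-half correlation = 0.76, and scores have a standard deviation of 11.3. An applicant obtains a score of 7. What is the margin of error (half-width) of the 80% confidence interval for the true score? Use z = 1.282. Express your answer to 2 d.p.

Full-length reliability (Spearman-Brown) = 2(0.76)/(1+0.76) ≈ 0.864
SEM = 11.300 × √(1 − 0.864) = 11.300 × √0.136 ≈ 11.300 × 0.369 ≈ 4.173
1.282 × SEM ≈ 5.350

5.35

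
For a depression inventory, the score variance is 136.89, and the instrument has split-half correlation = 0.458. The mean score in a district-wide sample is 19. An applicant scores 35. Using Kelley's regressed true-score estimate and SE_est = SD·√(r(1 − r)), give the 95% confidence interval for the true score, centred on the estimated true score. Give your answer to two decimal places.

σ = 136.89^(1/2) = 11.7000
Full-length reliability (Spearman-Brown) = 2(0.458)/(1+0.458) ≃ 0.6283
Estimated true score = 0.6283·35 + (1 − 0.6283)·19 ≃ 29.0521
SE_est = 11.7000·√(0.6283·0.3717) ≃ 5.6543
CI = 29.0521 ± 1.96 · 5.6543 → [17.9698, 40.1345]

[17.97, 40.13]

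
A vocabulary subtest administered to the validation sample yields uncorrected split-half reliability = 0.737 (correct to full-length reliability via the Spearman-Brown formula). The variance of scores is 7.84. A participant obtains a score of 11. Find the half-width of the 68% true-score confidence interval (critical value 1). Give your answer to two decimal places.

σ = 7.84^(1/2) = 2.80000
r_full = 2·0.737 / (1 + 0.737) ≈ 0.84859
SEM = 2.80000 * √(1 − 0.84859) = 2.80000 * √0.15141 ≈ 2.80000 * 0.38911 ≈ 1.08952
Half-width = 1*1.08952 ≈ 1.08952

1.09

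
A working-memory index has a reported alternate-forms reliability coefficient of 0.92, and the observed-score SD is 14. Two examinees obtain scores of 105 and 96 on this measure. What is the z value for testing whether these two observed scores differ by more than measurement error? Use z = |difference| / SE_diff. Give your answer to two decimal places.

1.61

SEM = 14.0000 · √(1 − 0.9200) = 14.0000 · √0.0800 ≃ 14.0000 · 0.2828 ≃ 3.9598
Standard error of the difference = 3.9598·√2 ≃ 5.6000
z = 9 / 5.6000 ≃ 1.6071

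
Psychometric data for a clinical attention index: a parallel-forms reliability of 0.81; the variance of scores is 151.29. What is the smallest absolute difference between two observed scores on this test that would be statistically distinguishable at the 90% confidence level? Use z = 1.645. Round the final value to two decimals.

12.47

SD = √151.29 = 12.300
The standard error of measurement is 12.300·√(1 − 0.810) ≃ 12.300·0.436 ≃ 5.361.
Standard error of the difference = 5.361·√2 ≃ 7.582
Smallest detectable difference = 1.645·7.582 ≃ 12.473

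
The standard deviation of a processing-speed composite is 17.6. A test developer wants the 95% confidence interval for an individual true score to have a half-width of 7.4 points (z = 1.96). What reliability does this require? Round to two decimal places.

0.95

Required SEM = 7.4 / 1.96 ≈ 3.776
r = 1 − (SEM / SD)² = 1 − (3.776 / 17.6)² ≈ 1 − 0.046 ≈ 0.954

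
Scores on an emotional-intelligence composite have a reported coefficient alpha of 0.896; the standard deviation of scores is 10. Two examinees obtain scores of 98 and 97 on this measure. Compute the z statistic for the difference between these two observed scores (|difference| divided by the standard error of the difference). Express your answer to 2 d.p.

SEM = 10.0000*√(1 − 0.8960) ≈ 3.2249
Standard error of the difference = 3.2249·√2 ≈ 4.5607
z = 1 / 4.5607 ≈ 0.2193

0.22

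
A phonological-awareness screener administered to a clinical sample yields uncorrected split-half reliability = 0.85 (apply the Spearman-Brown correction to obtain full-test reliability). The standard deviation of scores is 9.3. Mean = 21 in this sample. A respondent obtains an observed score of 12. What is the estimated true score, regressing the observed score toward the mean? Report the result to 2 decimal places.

r_full = 2·0.85 / (1 + 0.85) ≃ 0.9189
T̂ = 0.9189(12) + 0.0811(21) ≃ 12.7297

12.73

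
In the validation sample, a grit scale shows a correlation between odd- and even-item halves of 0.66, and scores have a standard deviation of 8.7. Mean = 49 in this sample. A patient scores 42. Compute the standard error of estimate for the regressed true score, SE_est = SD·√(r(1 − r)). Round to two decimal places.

3.51

r_full = 2·0.66 / (1 + 0.66) ≈ 0.795
SE_est = SD × √(r(1 − r)) = 8.700 × √0.163 ≈ 8.700 × 0.404 ≈ 3.511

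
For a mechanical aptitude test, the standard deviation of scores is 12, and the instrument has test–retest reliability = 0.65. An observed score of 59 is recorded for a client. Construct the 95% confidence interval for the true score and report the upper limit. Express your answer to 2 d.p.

SEM = 12.0000 × √(1 − 0.6500) = 12.0000 × √0.3500 ≈ 12.0000 × 0.5916 ≈ 7.0993
Margin = 1.96 × 7.0993 ≈ 13.9146
Upper bound: 59 + 13.9146 = 72.9146

72.91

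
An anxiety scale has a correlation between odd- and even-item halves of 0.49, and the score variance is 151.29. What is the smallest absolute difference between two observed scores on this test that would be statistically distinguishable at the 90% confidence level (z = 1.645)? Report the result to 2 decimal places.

SD = √151.29 ≈ 12.3000
Full-length reliability (Spearman-Brown) = 2(0.49)/(1+0.49) ≈ 0.6577
SEM = 12.3000 · √(1 − 0.6577) = 12.3000 · √0.3423 ≈ 12.3000 · 0.5850 ≈ 7.1961
SE_diff = √2 · SEM ≈ 10.1768
Minimum reliable difference = 1.645 · SE_diff ≈ 1.645 · 10.1768 ≈ 16.7409

16.74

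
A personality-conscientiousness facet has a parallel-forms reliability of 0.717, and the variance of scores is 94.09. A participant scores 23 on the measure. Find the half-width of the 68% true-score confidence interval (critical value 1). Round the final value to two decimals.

5.16

SD = √94.09 ≈ 9.700
The standard error of measurement is 9.700·√(1 − 0.717) ≈ 9.700·0.532 ≈ 5.160.
1 · SEM ≈ 5.160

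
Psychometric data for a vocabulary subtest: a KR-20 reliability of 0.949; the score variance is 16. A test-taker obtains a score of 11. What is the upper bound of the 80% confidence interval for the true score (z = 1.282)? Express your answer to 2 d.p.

SD = √16 ≃ 4.000
SEM = 4.000×√(1 − 0.949) ≃ 0.903
Half-width = 1.282×0.903 ≃ 1.158
Upper bound: 11 + 1.158 = 12.158

12.16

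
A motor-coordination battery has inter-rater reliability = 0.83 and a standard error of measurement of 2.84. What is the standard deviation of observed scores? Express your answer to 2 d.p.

SD = 2.84 / √(1 − 0.83) ≈ 6.8880

6.89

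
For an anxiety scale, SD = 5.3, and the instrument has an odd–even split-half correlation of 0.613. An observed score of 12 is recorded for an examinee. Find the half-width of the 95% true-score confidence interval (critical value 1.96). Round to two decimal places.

5.09

r_full = 2·0.613 / (1 + 0.613) ≈ 0.760
The standard error of measurement is 5.300*√(1 − 0.760) ≈ 5.300*0.490 ≈ 2.596.
Half-width = 1.96*2.596 ≈ 5.088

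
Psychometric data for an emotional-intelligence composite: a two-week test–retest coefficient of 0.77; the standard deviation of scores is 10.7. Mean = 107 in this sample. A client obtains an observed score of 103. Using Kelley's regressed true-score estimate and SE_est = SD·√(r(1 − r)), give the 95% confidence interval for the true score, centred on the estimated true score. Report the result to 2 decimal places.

Estimated true score = 0.770×103 + (1 − 0.770)×107 ≈ 103.920
SE_est = 10.700×√(0.770×0.230) ≈ 4.503
95% CI: 103.920 ± 8.826 ≈ (95.094, 112.746)

[95.09, 112.75]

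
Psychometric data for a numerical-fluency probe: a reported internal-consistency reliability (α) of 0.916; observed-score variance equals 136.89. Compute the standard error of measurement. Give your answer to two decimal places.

SD = √136.89 = 11.70000
SEM = 11.70000*√(1 − 0.91600) ≈ 3.39098

3.39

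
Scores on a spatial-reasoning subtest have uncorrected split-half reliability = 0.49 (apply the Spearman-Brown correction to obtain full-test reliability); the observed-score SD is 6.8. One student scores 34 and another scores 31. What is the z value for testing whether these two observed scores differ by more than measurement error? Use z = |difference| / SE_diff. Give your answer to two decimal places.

0.53

r_full = 2·0.49 / (1 + 0.49) ≈ 0.658
SEM = 6.800 × √(1 − 0.658) = 6.800 × √0.342 ≈ 6.800 × 0.585 ≈ 3.978
SE_diff = SEM × √2 ≈ 3.978 × 1.414 ≈ 5.626
z = 3 / 5.626 ≈ 0.533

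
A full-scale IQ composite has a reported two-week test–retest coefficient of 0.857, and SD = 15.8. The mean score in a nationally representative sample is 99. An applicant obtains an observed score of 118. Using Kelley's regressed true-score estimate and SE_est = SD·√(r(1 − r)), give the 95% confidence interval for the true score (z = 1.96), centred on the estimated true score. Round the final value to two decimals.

[104.44, 126.12]

T̂ = r·X + (1 − r)·M = 0.8570·118 + 0.1430·99 = 101.1260 + 14.1570 ≃ 115.2830
SE_est = SD · √(r(1 − r)) = 15.8000 · √0.1226 ≃ 15.8000 · 0.3501 ≃ 5.5312
95% CI: 115.2830 ± 10.8411 ≃ (104.4419, 126.1241)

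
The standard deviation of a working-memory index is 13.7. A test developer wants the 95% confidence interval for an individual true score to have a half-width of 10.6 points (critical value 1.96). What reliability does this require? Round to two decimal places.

0.84

Required SEM = 10.6 / 1.96 ≈ 5.4082
r = 1 − (SEM / SD)² = 1 − (5.4082 / 13.7)² ≈ 1 − 0.1558 ≈ 0.8442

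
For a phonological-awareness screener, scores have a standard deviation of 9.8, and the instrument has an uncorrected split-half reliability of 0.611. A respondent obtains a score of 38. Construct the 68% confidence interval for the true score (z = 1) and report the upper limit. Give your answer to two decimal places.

Spearman-Brown: r = 2(0.611) / (1 + 0.611) = 1.222 / 1.611 ≈ 0.759
The standard error of measurement is 9.800*√(1 − 0.759) ≈ 9.800*0.491 ≈ 4.816.
1 * SEM ≈ 4.816
Upper limit = 38 + 4.816 ≈ 42.816

42.82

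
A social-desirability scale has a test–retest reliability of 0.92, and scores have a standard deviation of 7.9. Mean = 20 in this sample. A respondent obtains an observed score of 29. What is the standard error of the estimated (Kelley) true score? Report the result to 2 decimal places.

2.14

SE_est = 7.900·√[r(1 − r)] ≃ 2.143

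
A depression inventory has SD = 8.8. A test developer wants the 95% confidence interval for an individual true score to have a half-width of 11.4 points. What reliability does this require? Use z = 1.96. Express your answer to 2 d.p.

SEM needed = half-width / z = 11.4/1.96 ≃ 5.816
Required reliability = 1 − (SEM/SD)² = 1 − 0.437 ≃ 0.563

0.56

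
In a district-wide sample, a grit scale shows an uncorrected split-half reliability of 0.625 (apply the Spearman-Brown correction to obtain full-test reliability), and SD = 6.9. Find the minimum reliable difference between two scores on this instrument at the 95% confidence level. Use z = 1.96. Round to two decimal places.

9.19

Full-length reliability (Spearman-Brown) = 2(0.625)/(1+0.625) ≈ 0.7692
SEM = 6.9000 × √(1 − 0.7692) = 6.9000 × √0.2308 ≈ 6.9000 × 0.4804 ≈ 3.3147
SE_diff = √2 × SEM ≈ 4.6876
Minimum reliable difference = 1.96 × SE_diff ≈ 1.96 × 4.6876 ≈ 9.1877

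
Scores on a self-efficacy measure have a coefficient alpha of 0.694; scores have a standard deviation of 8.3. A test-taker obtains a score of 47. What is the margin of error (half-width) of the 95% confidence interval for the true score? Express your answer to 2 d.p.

The standard error of measurement is 8.300·√(1 − 0.694) ≈ 8.300·0.553 ≈ 4.591.
1.96 · SEM ≈ 8.999

9.00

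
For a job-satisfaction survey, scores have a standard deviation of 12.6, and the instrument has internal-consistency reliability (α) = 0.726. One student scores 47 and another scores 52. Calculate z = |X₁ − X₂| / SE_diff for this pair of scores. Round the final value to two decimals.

SEM = 12.6000×√(1 − 0.7260) ≃ 6.5955
SE_diff = √2 × SEM ≃ 9.3274
z = 5 / 9.3274 ≃ 0.5361

0.54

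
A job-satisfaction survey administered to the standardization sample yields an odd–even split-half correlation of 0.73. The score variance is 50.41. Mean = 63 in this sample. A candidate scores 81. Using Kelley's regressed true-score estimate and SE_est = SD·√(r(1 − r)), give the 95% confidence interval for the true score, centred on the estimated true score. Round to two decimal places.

SD = √50.41 = 7.1000
Full-length reliability (Spearman-Brown) = 2(0.73)/(1+0.73) ≈ 0.8439
T̂ = 0.8439(81) + 0.1561(63) ≈ 78.1908
SE_est = SD * √(r(1 − r)) = 7.1000 * √0.1317 ≈ 7.1000 * 0.3629 ≈ 2.5767
95% CI: 78.1908 ± 5.0504 ≈ (73.1403, 83.2412)

[73.14, 83.24]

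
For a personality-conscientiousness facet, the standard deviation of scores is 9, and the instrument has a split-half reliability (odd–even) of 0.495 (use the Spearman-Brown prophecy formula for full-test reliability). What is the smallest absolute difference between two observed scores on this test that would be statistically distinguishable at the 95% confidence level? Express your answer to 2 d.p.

Spearman-Brown: r = 2(0.495) / (1 + 0.495) = 0.990 / 1.495 ≃ 0.662
The standard error of measurement is 9.000*√(1 − 0.662) ≃ 9.000*0.581 ≃ 5.231.
Standard error of the difference = 5.231·√2 ≃ 7.397
Minimum reliable difference = 1.96 * SE_diff ≃ 1.96 * 7.397 ≃ 14.499

14.50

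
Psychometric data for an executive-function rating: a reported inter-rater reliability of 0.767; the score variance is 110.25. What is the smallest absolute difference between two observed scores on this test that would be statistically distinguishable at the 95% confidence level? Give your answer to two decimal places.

14.05

σ = 110.25^(1/2) = 10.50000
SEM = 10.50000 × √(1 − 0.76700) = 10.50000 × √0.23300 ≈ 10.50000 × 0.48270 ≈ 5.06836
SE_diff = √2 × SEM ≈ 7.16774
Minimum reliable difference = 1.96 × SE_diff ≈ 1.96 × 7.16774 ≈ 14.04877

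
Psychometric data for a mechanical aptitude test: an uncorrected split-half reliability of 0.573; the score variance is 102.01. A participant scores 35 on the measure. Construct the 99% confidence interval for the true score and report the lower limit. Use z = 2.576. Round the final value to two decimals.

21.44

SD = √102.01 = 10.1000
Full-length reliability (Spearman-Brown) = 2(0.573)/(1+0.573) ≈ 0.7285
SEM = 10.1000·√(1 − 0.7285) ≈ 5.2622
2.576 · SEM ≈ 13.5555
Lower limit = 35 − 13.5555 ≈ 21.4445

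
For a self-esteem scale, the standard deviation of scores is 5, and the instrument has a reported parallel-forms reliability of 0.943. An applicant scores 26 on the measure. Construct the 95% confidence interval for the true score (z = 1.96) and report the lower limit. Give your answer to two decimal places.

23.66

The standard error of measurement is 5.000*√(1 − 0.943) ≈ 5.000*0.239 ≈ 1.194.
Half-width = 1.96*1.194 ≈ 2.340
Lower limit = 26 − 2.340 ≈ 23.660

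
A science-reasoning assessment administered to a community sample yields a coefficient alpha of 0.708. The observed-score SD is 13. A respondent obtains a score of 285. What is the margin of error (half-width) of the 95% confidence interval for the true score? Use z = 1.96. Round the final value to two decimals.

13.77

SEM = 13.0000 * √(1 − 0.7080) = 13.0000 * √0.2920 ≈ 13.0000 * 0.5404 ≈ 7.0248
1.96 * SEM ≈ 13.7686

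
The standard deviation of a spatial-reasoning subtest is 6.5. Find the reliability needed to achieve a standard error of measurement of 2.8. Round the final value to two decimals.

r = 1 − (2.800/6.5)² ≈ 1 − 0.186 ≈ 0.814

0.81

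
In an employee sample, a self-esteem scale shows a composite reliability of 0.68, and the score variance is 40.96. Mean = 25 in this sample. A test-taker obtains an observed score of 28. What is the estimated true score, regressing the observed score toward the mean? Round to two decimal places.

T̂ = r·X + (1 − r)·M = 0.68000×28 + 0.32000×25 = 19.04000 + 8.00000 ≈ 27.04000

27.04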